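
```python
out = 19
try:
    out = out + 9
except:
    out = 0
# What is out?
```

Step-by-step execution trace:
1. out starts at 19.
2. try: `out = out + 9` → out = 28. No exception raised.
3. `except` is skipped.
Result: 28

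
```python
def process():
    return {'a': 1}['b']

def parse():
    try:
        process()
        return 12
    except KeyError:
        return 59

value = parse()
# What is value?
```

Step-by-step execution trace:
1. `parse()` calls `process()`.
2. `process()` evaluates `{'a': 1}['b']`, which raises KeyError; it propagates to the caller.
3. `return 12` is not reached.
4. `except KeyError` in parse matches → returns 59.
5. value = 59.
Result: 59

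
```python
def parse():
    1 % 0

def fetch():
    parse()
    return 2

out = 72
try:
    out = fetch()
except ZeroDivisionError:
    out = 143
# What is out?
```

Step-by-step execution trace:
1. out starts at 72.
2. try: `fetch()` calls `parse()`.
3. `parse()` evaluates `1 % 0`, which raises ZeroDivisionError; it propagates through fetch (uncaught).
4. `return 2` in fetch is not reached; the assignment to out does not complete.
5. `except ZeroDivisionError` matches → out = 143.
Result: 143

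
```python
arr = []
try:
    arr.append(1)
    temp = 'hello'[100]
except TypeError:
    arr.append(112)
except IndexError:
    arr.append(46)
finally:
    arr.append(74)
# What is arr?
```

Step-by-step execution trace:
1. try: `arr.append(1)` → arr = [1].
2. `temp = 'hello'[100]` raises IndexError.
3. `except TypeError` does not match IndexError; skipped.
4. `except IndexError` matches → `arr.append(46)` → arr = [1, 46].
5. finally always runs: `arr.append(74)` → arr = [1, 46, 74].
Result: [1, 46, 74]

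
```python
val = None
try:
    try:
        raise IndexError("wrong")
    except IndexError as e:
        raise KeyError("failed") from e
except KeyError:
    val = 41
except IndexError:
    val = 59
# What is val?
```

Step-by-step execution trace:
1. Inner try raises IndexError; inner `except IndexError as e` catches it.
2. `raise KeyError(...) from e` raises KeyError (IndexError is attached as __cause__, but only KeyError is active).
3. Outer `except KeyError` matches → val = 41.
4. `except IndexError` is not reached.
Result: 41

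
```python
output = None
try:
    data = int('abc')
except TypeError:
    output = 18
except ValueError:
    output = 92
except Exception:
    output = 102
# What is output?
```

Step-by-step execution trace:
1. `data = int('abc')` raises ValueError.
2. `except TypeError` does not match ValueError; skipped.
3. `except ValueError` matches → output = 92.
4. Remaining except clauses are skipped.
Result: 92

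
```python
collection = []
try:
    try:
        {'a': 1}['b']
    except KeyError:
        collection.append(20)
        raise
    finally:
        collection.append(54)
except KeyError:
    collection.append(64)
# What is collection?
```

Step-by-step execution trace:
1. Inner try: `{'a': 1}['b']` raises KeyError.
2. Inner `except KeyError` matches → `collection.append(20)` → collection = [20].
3. bare `raise` re-raises KeyError.
4. Inner `finally` runs during unwinding: `collection.append(54)` → collection = [20, 54].
5. Outer `except KeyError` matches → `collection.append(64)` → collection = [20, 54, 64].
Result: [20, 54, 64]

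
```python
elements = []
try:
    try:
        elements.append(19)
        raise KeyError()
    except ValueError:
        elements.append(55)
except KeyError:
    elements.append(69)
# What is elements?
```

Step-by-step execution trace:
1. Inner try: `elements.append(19)` → elements = [19].
2. `raise KeyError()` raises KeyError.
3. Inner `except ValueError` does not match KeyError; exception propagates to outer try.
4. Outer `except KeyError` matches → `elements.append(69)` → elements = [19, 69].
Result: [19, 69]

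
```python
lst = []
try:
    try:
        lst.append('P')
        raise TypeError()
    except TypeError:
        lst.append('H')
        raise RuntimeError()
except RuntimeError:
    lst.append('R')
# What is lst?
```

Step-by-step execution trace:
1. Inner try: `lst.append('P')` → lst = ['P'].
2. `raise TypeError()` raises TypeError.
3. Inner `except TypeError` matches → `lst.append('H')` → lst = ['P', 'H'].
4. `raise RuntimeError()` raises RuntimeError; propagates to outer try.
5. Outer `except RuntimeError` matches → `lst.append('R')` → lst = ['P', 'H', 'R'].
Result: ['P', 'H', 'R']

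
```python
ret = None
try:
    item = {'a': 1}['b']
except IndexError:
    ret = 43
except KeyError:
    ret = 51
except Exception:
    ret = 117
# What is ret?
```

Step-by-step execution trace:
1. `item = {'a': 1}['b']` raises KeyError.
2. `except IndexError` does not match KeyError; skipped.
3. `except KeyError` matches → ret = 51.
4. Remaining except clauses are skipped.
Result: 51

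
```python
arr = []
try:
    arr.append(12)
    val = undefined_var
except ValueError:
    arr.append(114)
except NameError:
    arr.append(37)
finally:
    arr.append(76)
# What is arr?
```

Step-by-step execution trace:
1. try: `arr.append(12)` → arr = [12].
2. `val = undefined_var` raises NameError.
3. `except ValueError` does not match NameError; skipped.
4. `except NameError` matches → `arr.append(37)` → arr = [12, 37].
5. finally always runs: `arr.append(76)` → arr = [12, 37, 76].
Result: [12, 37, 76]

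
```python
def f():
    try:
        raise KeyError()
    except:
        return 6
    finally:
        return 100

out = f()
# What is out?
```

Step-by-step execution trace:
1. `f()` enters try: `raise KeyError()` raises KeyError.
2. bare `except` matches → `return 6` sets pending return value 6.
3. Before returning, `finally: return 100` runs and overrides the pending return.
4. f() returns 100 → out = 100.
Result: 100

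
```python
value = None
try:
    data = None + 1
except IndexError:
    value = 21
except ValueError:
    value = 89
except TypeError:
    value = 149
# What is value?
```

Step-by-step execution trace:
1. `data = None + 1` raises TypeError.
2. `except IndexError` does not match TypeError; skipped.
3. `except ValueError` does not match TypeError; skipped.
4. `except TypeError` matches → value = 149.
Result: 149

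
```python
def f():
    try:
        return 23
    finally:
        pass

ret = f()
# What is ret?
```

Step-by-step execution trace:
1. `f()` enters try: `return 23` sets pending return value 23.
2. Before returning, `finally: pass` runs (no effect).
3. f() returns 23 → ret = 23.
Result: 23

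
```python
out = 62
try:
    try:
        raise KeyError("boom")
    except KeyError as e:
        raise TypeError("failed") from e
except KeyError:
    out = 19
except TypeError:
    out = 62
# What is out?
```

Step-by-step execution trace:
1. Inner try raises KeyError; inner `except KeyError as e` catches it.
2. `raise TypeError(...) from e` raises TypeError (KeyError is attached as __cause__, but only TypeError is active).
3. Outer `except KeyError` does not match TypeError; skipped.
4. Outer `except TypeError` matches → out = 62.
Result: 62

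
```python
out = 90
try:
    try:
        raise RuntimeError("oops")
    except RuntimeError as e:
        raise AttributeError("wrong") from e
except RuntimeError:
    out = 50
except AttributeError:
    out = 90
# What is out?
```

Step-by-step execution trace:
1. Inner try raises RuntimeError; inner `except RuntimeError as e` catches it.
2. `raise AttributeError(...) from e` raises AttributeError (RuntimeError is attached as __cause__, but only AttributeError is active).
3. Outer `except RuntimeError` does not match AttributeError; skipped.
4. Outer `except AttributeError` matches → out = 90.
Result: 90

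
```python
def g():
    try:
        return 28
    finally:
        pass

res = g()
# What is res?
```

Step-by-step execution trace:
1. `g()` enters try: `return 28` sets pending return value 28.
2. Before returning, `finally: pass` runs (no effect).
3. g() returns 28 → res = 28.
Result: 28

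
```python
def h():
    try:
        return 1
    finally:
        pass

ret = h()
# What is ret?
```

Step-by-step execution trace:
1. `h()` enters try: `return 1` sets pending return value 1.
2. Before returning, `finally: pass` runs (no effect).
3. h() returns 1 → ret = 1.
Result: 1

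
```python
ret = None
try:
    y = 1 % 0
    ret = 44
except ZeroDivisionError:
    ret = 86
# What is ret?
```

Step-by-step execution trace:
1. `y = 1 % 0` raises ZeroDivisionError.
2. `ret = 44` is not reached.
3. `except ZeroDivisionError` matches → ret = 86.
Result: 86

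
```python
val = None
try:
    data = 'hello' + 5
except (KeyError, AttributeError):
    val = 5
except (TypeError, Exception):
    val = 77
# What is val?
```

Step-by-step execution trace:
1. `data = 'hello' + 5` raises TypeError.
2. `except (KeyError, AttributeError)` does not match TypeError; skipped.
3. `except (TypeError, Exception)` matches (TypeError is in the tuple) → val = 77.
Result: 77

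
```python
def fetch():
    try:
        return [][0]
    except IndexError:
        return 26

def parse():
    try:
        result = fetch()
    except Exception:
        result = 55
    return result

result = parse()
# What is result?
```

Step-by-step execution trace:
1. `parse()` calls `fetch()`.
2. In fetch: `[][0]` raises IndexError; `except IndexError` catches it → returns 26.
3. In parse: `result = fetch()` → result = 26. No exception reaches parse.
4. `except Exception` is skipped; parse returns 26.
5. result = 26.
Result: 26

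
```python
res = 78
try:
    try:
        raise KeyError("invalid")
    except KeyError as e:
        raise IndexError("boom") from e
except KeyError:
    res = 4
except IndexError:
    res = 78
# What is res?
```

Step-by-step execution trace:
1. Inner try raises KeyError; inner `except KeyError as e` catches it.
2. `raise IndexError(...) from e` raises IndexError (KeyError is attached as __cause__, but only IndexError is active).
3. Outer `except KeyError` does not match IndexError; skipped.
4. Outer `except IndexError` matches → res = 78.
Result: 78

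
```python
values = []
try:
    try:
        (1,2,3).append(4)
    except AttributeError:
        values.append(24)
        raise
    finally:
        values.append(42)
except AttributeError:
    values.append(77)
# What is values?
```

Step-by-step execution trace:
1. Inner try: `(1,2,3).append(4)` raises AttributeError.
2. Inner `except AttributeError` matches → `values.append(24)` → values = [24].
3. bare `raise` re-raises AttributeError.
4. Inner `finally` runs during unwinding: `values.append(42)` → values = [24, 42].
5. Outer `except AttributeError` matches → `values.append(77)` → values = [24, 42, 77].
Result: [24, 42, 77]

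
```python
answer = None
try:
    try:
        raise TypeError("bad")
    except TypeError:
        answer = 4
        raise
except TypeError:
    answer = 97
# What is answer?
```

Step-by-step execution trace:
1. Inner try: `raise TypeError("bad")` raises TypeError.
2. Inner `except TypeError` matches → answer = 4.
3. bare `raise` re-raises the same TypeError.
4. Outer `except TypeError` matches → answer = 97.
Result: 97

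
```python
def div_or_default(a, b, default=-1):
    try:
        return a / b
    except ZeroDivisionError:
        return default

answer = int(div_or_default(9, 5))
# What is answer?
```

Step-by-step execution trace:
1. `div_or_default(9, 5)` enters try: `return 9 / 5` → returns 1.8. No exception raised.
2. `except ZeroDivisionError` is skipped.
3. `int(1.8)` → 1 → answer = 1.
Result: 1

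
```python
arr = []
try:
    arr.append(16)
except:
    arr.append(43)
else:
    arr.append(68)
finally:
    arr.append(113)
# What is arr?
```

Step-by-step execution trace:
1. try: `arr.append(16)` → arr = [16]. No exception raised.
2. `except` is skipped.
3. `else` runs: `arr.append(68)` → arr = [16, 68].
4. `finally` always runs: `arr.append(113)` → arr = [16, 68, 113].
Result: [16, 68, 113]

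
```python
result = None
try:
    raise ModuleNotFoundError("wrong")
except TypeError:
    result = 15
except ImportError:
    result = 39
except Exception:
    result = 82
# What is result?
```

Step-by-step execution trace:
1. `raise ModuleNotFoundError(...)` raises ModuleNotFoundError.
2. `except TypeError` does not match (ModuleNotFoundError is not a subclass of TypeError); skipped.
3. `except ImportError` matches (ModuleNotFoundError is a subclass of ImportError) → result = 39.
4. `except Exception` is not reached.
Result: 39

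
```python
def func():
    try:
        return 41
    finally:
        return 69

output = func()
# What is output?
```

Step-by-step execution trace:
1. `func()` enters try: `return 41` sets pending return value 41.
2. Before returning, `finally: return 69` runs and overrides the pending return.
3. func() returns 69 → output = 69.
Result: 69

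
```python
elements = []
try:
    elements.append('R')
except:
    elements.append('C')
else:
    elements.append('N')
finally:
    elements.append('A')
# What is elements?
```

Step-by-step execution trace:
1. try: `elements.append('R')` → elements = ['R']. No exception raised.
2. `except` is skipped.
3. `else` runs: `elements.append('N')` → elements = ['R', 'N'].
4. `finally` always runs: `elements.append('A')` → elements = ['R', 'N', 'A'].
Result: ['R', 'N', 'A']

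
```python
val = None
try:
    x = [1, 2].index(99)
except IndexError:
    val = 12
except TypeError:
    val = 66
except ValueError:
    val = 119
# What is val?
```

Step-by-step execution trace:
1. `x = [1, 2].index(99)` raises ValueError.
2. `except IndexError` does not match ValueError; skipped.
3. `except TypeError` does not match ValueError; skipped.
4. `except ValueError` matches → val = 119.
Result: 119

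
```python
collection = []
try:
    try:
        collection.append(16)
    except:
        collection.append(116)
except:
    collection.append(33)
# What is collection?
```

Step-by-step execution trace:
1. Inner try: `collection.append(16)` → collection = [16]. No exception raised.
2. Inner `except` is skipped.
3. Inner try completes normally; outer `except` is skipped.
Result: [16]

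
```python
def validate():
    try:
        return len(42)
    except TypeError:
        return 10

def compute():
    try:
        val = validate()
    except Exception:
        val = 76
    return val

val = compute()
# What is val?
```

Step-by-step execution trace:
1. `compute()` calls `validate()`.
2. In validate: `len(42)` raises TypeError; `except TypeError` catches it → returns 10.
3. In compute: `val = validate()` → val = 10. No exception reaches compute.
4. `except Exception` is skipped; compute returns 10.
5. val = 10.
Result: 10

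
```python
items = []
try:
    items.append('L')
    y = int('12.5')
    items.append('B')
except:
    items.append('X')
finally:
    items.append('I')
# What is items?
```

Step-by-step execution trace:
1. try: `items.append('L')` → items = ['L'].
2. `y = int('12.5')` raises ValueError; `items.append('B')` is not reached.
3. bare `except` matches → `items.append('X')` → items = ['L', 'X'].
4. finally always runs: `items.append('I')` → items = ['L', 'X', 'I'].
Result: ['L', 'X', 'I']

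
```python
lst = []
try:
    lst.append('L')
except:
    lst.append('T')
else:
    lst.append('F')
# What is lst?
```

Step-by-step execution trace:
1. try: `lst.append('L')` → lst = ['L']. No exception raised.
2. `except` is skipped.
3. `else` runs (try completed without exception): `lst.append('F')` → lst = ['L', 'F'].
Result: ['L', 'F']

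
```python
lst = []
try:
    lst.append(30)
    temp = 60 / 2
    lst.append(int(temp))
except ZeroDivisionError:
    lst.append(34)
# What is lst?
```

Step-by-step execution trace:
1. try: `lst.append(30)` → lst = [30].
2. `temp = 60 / 2` → temp = 30.0. No exception raised.
3. `lst.append(int(temp))` → lst = [30, 30].
4. `except ZeroDivisionError` is skipped (no exception was raised).
Result: [30, 30]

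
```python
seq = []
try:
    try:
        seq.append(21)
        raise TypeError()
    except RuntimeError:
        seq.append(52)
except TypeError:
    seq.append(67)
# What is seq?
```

Step-by-step execution trace:
1. Inner try: `seq.append(21)` → seq = [21].
2. `raise TypeError()` raises TypeError.
3. Inner `except RuntimeError` does not match TypeError; exception propagates to outer try.
4. Outer `except TypeError` matches → `seq.append(67)` → seq = [21, 67].
Result: [21, 67]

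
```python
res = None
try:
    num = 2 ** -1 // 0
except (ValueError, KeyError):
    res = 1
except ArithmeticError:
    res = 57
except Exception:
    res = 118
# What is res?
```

Step-by-step execution trace:
1. `num = 2 ** -1 // 0` raises ZeroDivisionError.
2. `except (ValueError, KeyError)` does not match ZeroDivisionError; skipped.
3. `except ArithmeticError` matches (ZeroDivisionError is a subclass of ArithmeticError) → res = 57.
4. `except Exception` is not reached.
Result: 57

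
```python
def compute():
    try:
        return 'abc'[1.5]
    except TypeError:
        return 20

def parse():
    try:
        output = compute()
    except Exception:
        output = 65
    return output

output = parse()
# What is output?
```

Step-by-step execution trace:
1. `parse()` calls `compute()`.
2. In compute: `'abc'[1.5]` raises TypeError; `except TypeError` catches it → returns 20.
3. In parse: `output = compute()` → output = 20. No exception reaches parse.
4. `except Exception` is skipped; parse returns 20.
5. output = 20.
Result: 20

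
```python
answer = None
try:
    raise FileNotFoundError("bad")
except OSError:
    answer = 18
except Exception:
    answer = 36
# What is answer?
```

Step-by-step execution trace:
1. `raise FileNotFoundError(...)` raises FileNotFoundError.
2. `except OSError` matches (FileNotFoundError is a subclass of OSError) → answer = 18.
3. `except Exception` is not reached.
Result: 18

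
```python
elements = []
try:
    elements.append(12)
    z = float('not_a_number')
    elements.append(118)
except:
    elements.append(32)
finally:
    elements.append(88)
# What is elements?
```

Step-by-step execution trace:
1. try: `elements.append(12)` → elements = [12].
2. `z = float('not_a_number')` raises ValueError; `elements.append(118)` is not reached.
3. bare `except` matches → `elements.append(32)` → elements = [12, 32].
4. finally always runs: `elements.append(88)` → elements = [12, 32, 88].
Result: [12, 32, 88]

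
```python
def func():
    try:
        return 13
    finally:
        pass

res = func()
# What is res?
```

Step-by-step execution trace:
1. `func()` enters try: `return 13` sets pending return value 13.
2. Before returning, `finally: pass` runs (no effect).
3. func() returns 13 → res = 13.
Result: 13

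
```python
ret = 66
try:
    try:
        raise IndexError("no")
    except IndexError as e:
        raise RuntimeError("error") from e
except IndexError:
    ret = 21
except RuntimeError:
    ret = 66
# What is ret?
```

Step-by-step execution trace:
1. Inner try raises IndexError; inner `except IndexError as e` catches it.
2. `raise RuntimeError(...) from e` raises RuntimeError (IndexError is attached as __cause__, but only RuntimeError is active).
3. Outer `except IndexError` does not match RuntimeError; skipped.
4. Outer `except RuntimeError` matches → ret = 66.
Result: 66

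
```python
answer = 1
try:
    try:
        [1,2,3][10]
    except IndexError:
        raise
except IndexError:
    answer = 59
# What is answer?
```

Step-by-step execution trace:
1. Inner try: `[1,2,3][10]` raises IndexError.
2. Inner `except IndexError` matches; bare `raise` re-raises the same IndexError.
3. Outer `except IndexError` matches → answer = 59.
Result: 59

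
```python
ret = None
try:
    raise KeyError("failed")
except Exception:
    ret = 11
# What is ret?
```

Step-by-step execution trace:
1. `raise KeyError(...)` raises KeyError.
2. `except Exception` matches (KeyError is a subclass of Exception) → ret = 11.
Result: 11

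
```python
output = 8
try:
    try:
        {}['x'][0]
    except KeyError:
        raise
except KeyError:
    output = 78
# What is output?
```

Step-by-step execution trace:
1. Inner try: `{}['x'][0]` raises KeyError.
2. Inner `except KeyError` matches; bare `raise` re-raises the same KeyError.
3. Outer `except KeyError` matches → output = 78.
Result: 78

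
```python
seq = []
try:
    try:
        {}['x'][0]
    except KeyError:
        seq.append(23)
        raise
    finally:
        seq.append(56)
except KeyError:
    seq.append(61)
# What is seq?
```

Step-by-step execution trace:
1. Inner try: `{}['x'][0]` raises KeyError.
2. Inner `except KeyError` matches → `seq.append(23)` → seq = [23].
3. bare `raise` re-raises KeyError.
4. Inner `finally` runs during unwinding: `seq.append(56)` → seq = [23, 56].
5. Outer `except KeyError` matches → `seq.append(61)` → seq = [23, 56, 61].
Result: [23, 56, 61]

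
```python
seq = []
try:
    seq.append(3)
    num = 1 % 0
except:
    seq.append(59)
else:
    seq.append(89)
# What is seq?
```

Step-by-step execution trace:
1. try: `seq.append(3)` → seq = [3].
2. `num = 1 % 0` raises ZeroDivisionError.
3. bare `except` matches → `seq.append(59)` → seq = [3, 59].
4. `else` is skipped (an exception was raised).
Result: [3, 59]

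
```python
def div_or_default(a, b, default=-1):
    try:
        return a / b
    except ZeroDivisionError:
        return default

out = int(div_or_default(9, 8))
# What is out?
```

Step-by-step execution trace:
1. `div_or_default(9, 8)` enters try: `return 9 / 8` → returns 1.125. No exception raised.
2. `except ZeroDivisionError` is skipped.
3. `int(1.125)` → 1 → out = 1.
Result: 1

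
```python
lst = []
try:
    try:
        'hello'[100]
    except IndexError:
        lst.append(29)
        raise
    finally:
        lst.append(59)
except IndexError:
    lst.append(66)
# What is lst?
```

Step-by-step execution trace:
1. Inner try: `'hello'[100]` raises IndexError.
2. Inner `except IndexError` matches → `lst.append(29)` → lst = [29].
3. bare `raise` re-raises IndexError.
4. Inner `finally` runs during unwinding: `lst.append(59)` → lst = [29, 59].
5. Outer `except IndexError` matches → `lst.append(66)` → lst = [29, 59, 66].
Result: [29, 59, 66]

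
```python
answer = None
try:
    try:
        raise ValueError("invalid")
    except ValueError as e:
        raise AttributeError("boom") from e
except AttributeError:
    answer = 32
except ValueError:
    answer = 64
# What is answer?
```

Step-by-step execution trace:
1. Inner try raises ValueError; inner `except ValueError as e` catches it.
2. `raise AttributeError(...) from e` raises AttributeError (ValueError is attached as __cause__, but only AttributeError is active).
3. Outer `except AttributeError` matches → answer = 32.
4. `except ValueError` is not reached.
Result: 32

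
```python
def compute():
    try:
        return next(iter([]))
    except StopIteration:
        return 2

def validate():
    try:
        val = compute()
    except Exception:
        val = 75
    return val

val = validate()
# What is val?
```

Step-by-step execution trace:
1. `validate()` calls `compute()`.
2. In compute: `next(iter([]))` raises StopIteration; `except StopIteration` catches it → returns 2.
3. In validate: `val = compute()` → val = 2. No exception reaches validate.
4. `except Exception` is skipped; validate returns 2.
5. val = 2.
Result: 2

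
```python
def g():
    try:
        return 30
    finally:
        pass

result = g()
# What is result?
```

Step-by-step execution trace:
1. `g()` enters try: `return 30` sets pending return value 30.
2. Before returning, `finally: pass` runs (no effect).
3. g() returns 30 → result = 30.
Result: 30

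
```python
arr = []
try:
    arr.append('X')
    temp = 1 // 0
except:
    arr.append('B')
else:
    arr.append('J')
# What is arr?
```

Step-by-step execution trace:
1. try: `arr.append('X')` → arr = ['X'].
2. `temp = 1 // 0` raises ZeroDivisionError.
3. bare `except` matches → `arr.append('B')` → arr = ['X', 'B'].
4. `else` is skipped (an exception was raised).
Result: ['X', 'B']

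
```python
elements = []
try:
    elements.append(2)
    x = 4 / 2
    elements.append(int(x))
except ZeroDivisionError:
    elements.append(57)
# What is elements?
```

Step-by-step execution trace:
1. try: `elements.append(2)` → elements = [2].
2. `x = 4 / 2` → x = 2.0. No exception raised.
3. `elements.append(int(x))` → elements = [2, 2].
4. `except ZeroDivisionError` is skipped (no exception was raised).
Result: [2, 2]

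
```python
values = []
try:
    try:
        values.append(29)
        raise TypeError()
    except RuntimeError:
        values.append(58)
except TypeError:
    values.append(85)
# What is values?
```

Step-by-step execution trace:
1. Inner try: `values.append(29)` → values = [29].
2. `raise TypeError()` raises TypeError.
3. Inner `except RuntimeError` does not match TypeError; exception propagates to outer try.
4. Outer `except TypeError` matches → `values.append(85)` → values = [29, 85].
Result: [29, 85]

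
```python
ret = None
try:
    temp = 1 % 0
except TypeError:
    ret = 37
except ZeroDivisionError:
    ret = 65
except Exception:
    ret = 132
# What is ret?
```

Step-by-step execution trace:
1. `temp = 1 % 0` raises ZeroDivisionError.
2. `except TypeError` does not match ZeroDivisionError; skipped.
3. `except ZeroDivisionError` matches → ret = 65.
4. Remaining except clauses are skipped.
Result: 65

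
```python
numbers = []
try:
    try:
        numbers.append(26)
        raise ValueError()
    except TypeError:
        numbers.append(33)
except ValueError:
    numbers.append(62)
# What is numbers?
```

Step-by-step execution trace:
1. Inner try: `numbers.append(26)` → numbers = [26].
2. `raise ValueError()` raises ValueError.
3. Inner `except TypeError` does not match ValueError; exception propagates to outer try.
4. Outer `except ValueError` matches → `numbers.append(62)` → numbers = [26, 62].
Result: [26, 62]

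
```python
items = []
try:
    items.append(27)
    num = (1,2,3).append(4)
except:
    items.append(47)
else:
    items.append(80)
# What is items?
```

Step-by-step execution trace:
1. try: `items.append(27)` → items = [27].
2. `num = (1,2,3).append(4)` raises AttributeError.
3. bare `except` matches → `items.append(47)` → items = [27, 47].
4. `else` is skipped (an exception was raised).
Result: [27, 47]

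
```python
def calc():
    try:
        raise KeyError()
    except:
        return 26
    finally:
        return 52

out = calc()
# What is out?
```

Step-by-step execution trace:
1. `calc()` enters try: `raise KeyError()` raises KeyError.
2. bare `except` matches → `return 26` sets pending return value 26.
3. Before returning, `finally: return 52` runs and overrides the pending return.
4. calc() returns 52 → out = 52.
Result: 52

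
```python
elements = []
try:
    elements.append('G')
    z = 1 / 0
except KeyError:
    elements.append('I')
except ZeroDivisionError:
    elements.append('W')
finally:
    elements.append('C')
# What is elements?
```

Step-by-step execution trace:
1. try: `elements.append('G')` → elements = ['G'].
2. `z = 1 / 0` raises ZeroDivisionError.
3. `except KeyError` does not match ZeroDivisionError; skipped.
4. `except ZeroDivisionError` matches → `elements.append('W')` → elements = ['G', 'W'].
5. finally always runs: `elements.append('C')` → elements = ['G', 'W', 'C'].
Result: ['G', 'W', 'C']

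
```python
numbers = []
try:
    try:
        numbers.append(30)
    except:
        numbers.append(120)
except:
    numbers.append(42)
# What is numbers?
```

Step-by-step execution trace:
1. Inner try: `numbers.append(30)` → numbers = [30]. No exception raised.
2. Inner `except` is skipped.
3. Inner try completes normally; outer `except` is skipped.
Result: [30]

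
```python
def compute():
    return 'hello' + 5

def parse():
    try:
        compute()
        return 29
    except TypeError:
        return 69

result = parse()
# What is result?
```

Step-by-step execution trace:
1. `parse()` calls `compute()`.
2. `compute()` evaluates `'hello' + 5`, which raises TypeError; it propagates to the caller.
3. `return 29` is not reached.
4. `except TypeError` in parse matches → returns 69.
5. result = 69.
Result: 69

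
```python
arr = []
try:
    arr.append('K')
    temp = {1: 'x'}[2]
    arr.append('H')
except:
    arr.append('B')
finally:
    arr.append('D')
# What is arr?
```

Step-by-step execution trace:
1. try: `arr.append('K')` → arr = ['K'].
2. `temp = {1: 'x'}[2]` raises KeyError; `arr.append('H')` is not reached.
3. bare `except` matches → `arr.append('B')` → arr = ['K', 'B'].
4. finally always runs: `arr.append('D')` → arr = ['K', 'B', 'D'].
Result: ['K', 'B', 'D']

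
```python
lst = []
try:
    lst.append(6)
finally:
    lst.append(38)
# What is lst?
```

Step-by-step execution trace:
1. try: `lst.append(6)` → lst = [6].
2. The try body completes without raising.
3. finally always runs: `lst.append(38)` → lst = [6, 38].
Result: [6, 38]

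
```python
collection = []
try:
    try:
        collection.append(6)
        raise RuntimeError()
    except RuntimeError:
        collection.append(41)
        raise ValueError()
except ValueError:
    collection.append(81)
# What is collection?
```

Step-by-step execution trace:
1. Inner try: `collection.append(6)` → collection = [6].
2. `raise RuntimeError()` raises RuntimeError.
3. Inner `except RuntimeError` matches → `collection.append(41)` → collection = [6, 41].
4. `raise ValueError()` raises ValueError; propagates to outer try.
5. Outer `except ValueError` matches → `collection.append(81)` → collection = [6, 41, 81].
Result: [6, 41, 81]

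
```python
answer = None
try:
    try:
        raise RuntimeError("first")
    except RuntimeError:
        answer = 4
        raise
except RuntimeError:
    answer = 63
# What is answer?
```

Step-by-step execution trace:
1. Inner try: `raise RuntimeError("first")` raises RuntimeError.
2. Inner `except RuntimeError` matches → answer = 4.
3. bare `raise` re-raises the same RuntimeError.
4. Outer `except RuntimeError` matches → answer = 63.
Result: 63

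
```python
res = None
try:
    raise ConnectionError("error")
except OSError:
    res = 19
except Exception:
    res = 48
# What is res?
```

Step-by-step execution trace:
1. `raise ConnectionError(...)` raises ConnectionError.
2. `except OSError` matches (ConnectionError is a subclass of OSError) → res = 19.
3. `except Exception` is not reached.
Result: 19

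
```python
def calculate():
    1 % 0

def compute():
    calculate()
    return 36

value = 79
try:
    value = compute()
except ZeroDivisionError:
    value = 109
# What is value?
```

Step-by-step execution trace:
1. value starts at 79.
2. try: `compute()` calls `calculate()`.
3. `calculate()` evaluates `1 % 0`, which raises ZeroDivisionError; it propagates through compute (uncaught).
4. `return 36` in compute is not reached; the assignment to value does not complete.
5. `except ZeroDivisionError` matches → value = 109.
Result: 109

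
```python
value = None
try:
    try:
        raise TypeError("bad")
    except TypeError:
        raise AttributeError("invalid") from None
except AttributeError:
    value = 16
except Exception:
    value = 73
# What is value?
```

Step-by-step execution trace:
1. Inner try raises TypeError; inner `except TypeError` catches it.
2. `raise AttributeError(...) from None` raises AttributeError (from None suppresses __context__, but the active exception is still AttributeError).
3. Outer `except AttributeError` matches → value = 16.
4. `except Exception` is not reached.
Result: 16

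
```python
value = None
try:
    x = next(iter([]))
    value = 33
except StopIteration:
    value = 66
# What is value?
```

Step-by-step execution trace:
1. `x = next(iter([]))` raises StopIteration.
2. `value = 33` is not reached.
3. `except StopIteration` matches → value = 66.
Result: 66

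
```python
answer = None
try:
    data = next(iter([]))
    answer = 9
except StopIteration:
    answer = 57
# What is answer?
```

Step-by-step execution trace:
1. `data = next(iter([]))` raises StopIteration.
2. `answer = 9` is not reached.
3. `except StopIteration` matches → answer = 57.
Result: 57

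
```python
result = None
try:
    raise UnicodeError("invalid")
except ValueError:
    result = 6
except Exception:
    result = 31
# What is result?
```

Step-by-step execution trace:
1. `raise UnicodeError(...)` raises UnicodeError.
2. `except ValueError` matches (UnicodeError is a subclass of ValueError) → result = 6.
3. `except Exception` is not reached.
Result: 6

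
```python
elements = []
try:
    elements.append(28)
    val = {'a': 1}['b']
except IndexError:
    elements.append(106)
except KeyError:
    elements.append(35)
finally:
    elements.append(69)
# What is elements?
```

Step-by-step execution trace:
1. try: `elements.append(28)` → elements = [28].
2. `val = {'a': 1}['b']` raises KeyError.
3. `except IndexError` does not match KeyError; skipped.
4. `except KeyError` matches → `elements.append(35)` → elements = [28, 35].
5. finally always runs: `elements.append(69)` → elements = [28, 35, 69].
Result: [28, 35, 69]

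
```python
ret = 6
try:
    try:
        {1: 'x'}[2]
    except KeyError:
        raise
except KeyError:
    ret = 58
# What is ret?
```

Step-by-step execution trace:
1. Inner try: `{1: 'x'}[2]` raises KeyError.
2. Inner `except KeyError` matches; bare `raise` re-raises the same KeyError.
3. Outer `except KeyError` matches → ret = 58.
Result: 58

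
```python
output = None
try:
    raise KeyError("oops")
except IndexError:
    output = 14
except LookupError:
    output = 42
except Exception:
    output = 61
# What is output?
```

Step-by-step execution trace:
1. `raise KeyError(...)` raises KeyError.
2. `except IndexError` does not match (KeyError is not a subclass of IndexError); skipped.
3. `except LookupError` matches (KeyError is a subclass of LookupError) → output = 42.
4. `except Exception` is not reached.
Result: 42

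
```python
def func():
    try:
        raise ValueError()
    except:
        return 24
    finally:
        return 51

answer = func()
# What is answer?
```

Step-by-step execution trace:
1. `func()` enters try: `raise ValueError()` raises ValueError.
2. bare `except` matches → `return 24` sets pending return value 24.
3. Before returning, `finally: return 51` runs and overrides the pending return.
4. func() returns 51 → answer = 51.
Result: 51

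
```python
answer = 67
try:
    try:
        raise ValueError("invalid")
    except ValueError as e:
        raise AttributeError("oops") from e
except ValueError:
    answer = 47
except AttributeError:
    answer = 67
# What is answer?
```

Step-by-step execution trace:
1. Inner try raises ValueError; inner `except ValueError as e` catches it.
2. `raise AttributeError(...) from e` raises AttributeError (ValueError is attached as __cause__, but only AttributeError is active).
3. Outer `except ValueError` does not match AttributeError; skipped.
4. Outer `except AttributeError` matches → answer = 67.
Result: 67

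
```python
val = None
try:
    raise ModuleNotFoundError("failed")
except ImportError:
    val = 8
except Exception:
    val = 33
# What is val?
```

Step-by-step execution trace:
1. `raise ModuleNotFoundError(...)` raises ModuleNotFoundError.
2. `except ImportError` matches (ModuleNotFoundError is a subclass of ImportError) → val = 8.
3. `except Exception` is not reached.
Result: 8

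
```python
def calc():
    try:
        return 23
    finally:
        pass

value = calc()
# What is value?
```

Step-by-step execution trace:
1. `calc()` enters try: `return 23` sets pending return value 23.
2. Before returning, `finally: pass` runs (no effect).
3. calc() returns 23 → value = 23.
Result: 23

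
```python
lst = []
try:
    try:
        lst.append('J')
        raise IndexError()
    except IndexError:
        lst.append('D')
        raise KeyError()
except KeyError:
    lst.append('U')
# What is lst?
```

Step-by-step execution trace:
1. Inner try: `lst.append('J')` → lst = ['J'].
2. `raise IndexError()` raises IndexError.
3. Inner `except IndexError` matches → `lst.append('D')` → lst = ['J', 'D'].
4. `raise KeyError()` raises KeyError; propagates to outer try.
5. Outer `except KeyError` matches → `lst.append('U')` → lst = ['J', 'D', 'U'].
Result: ['J', 'D', 'U']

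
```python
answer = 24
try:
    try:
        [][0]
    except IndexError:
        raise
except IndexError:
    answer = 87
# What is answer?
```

Step-by-step execution trace:
1. Inner try: `[][0]` raises IndexError.
2. Inner `except IndexError` matches; bare `raise` re-raises the same IndexError.
3. Outer `except IndexError` matches → answer = 87.
Result: 87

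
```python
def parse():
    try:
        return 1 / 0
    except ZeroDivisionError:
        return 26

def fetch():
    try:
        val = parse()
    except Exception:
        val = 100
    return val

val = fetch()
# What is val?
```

Step-by-step execution trace:
1. `fetch()` calls `parse()`.
2. In parse: `1 / 0` raises ZeroDivisionError; `except ZeroDivisionError` catches it → returns 26.
3. In fetch: `val = parse()` → val = 26. No exception reaches fetch.
4. `except Exception` is skipped; fetch returns 26.
5. val = 26.
Result: 26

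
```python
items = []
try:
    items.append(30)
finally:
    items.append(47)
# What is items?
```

Step-by-step execution trace:
1. try: `items.append(30)` → items = [30].
2. The try body completes without raising.
3. finally always runs: `items.append(47)` → items = [30, 47].
Result: [30, 47]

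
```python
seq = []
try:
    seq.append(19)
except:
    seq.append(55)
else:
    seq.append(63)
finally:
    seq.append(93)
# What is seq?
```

Step-by-step execution trace:
1. try: `seq.append(19)` → seq = [19]. No exception raised.
2. `except` is skipped.
3. `else` runs: `seq.append(63)` → seq = [19, 63].
4. `finally` always runs: `seq.append(93)` → seq = [19, 63, 93].
Result: [19, 63, 93]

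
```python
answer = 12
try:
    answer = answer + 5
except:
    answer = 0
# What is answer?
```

Step-by-step execution trace:
1. answer starts at 12.
2. try: `answer = answer + 5` → answer = 17. No exception raised.
3. `except` is skipped.
Result: 17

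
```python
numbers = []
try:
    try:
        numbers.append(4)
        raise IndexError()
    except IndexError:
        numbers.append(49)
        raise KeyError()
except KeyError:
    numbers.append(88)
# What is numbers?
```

Step-by-step execution trace:
1. Inner try: `numbers.append(4)` → numbers = [4].
2. `raise IndexError()` raises IndexError.
3. Inner `except IndexError` matches → `numbers.append(49)` → numbers = [4, 49].
4. `raise KeyError()` raises KeyError; propagates to outer try.
5. Outer `except KeyError` matches → `numbers.append(88)` → numbers = [4, 49, 88].
Result: [4, 49, 88]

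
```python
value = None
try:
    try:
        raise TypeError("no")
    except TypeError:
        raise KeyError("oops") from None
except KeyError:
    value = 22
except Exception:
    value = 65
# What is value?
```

Step-by-step execution trace:
1. Inner try raises TypeError; inner `except TypeError` catches it.
2. `raise KeyError(...) from None` raises KeyError (from None suppresses __context__, but the active exception is still KeyError).
3. Outer `except KeyError` matches → value = 22.
4. `except Exception` is not reached.
Result: 22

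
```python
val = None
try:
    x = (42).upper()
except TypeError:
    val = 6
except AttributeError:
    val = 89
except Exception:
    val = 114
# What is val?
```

Step-by-step execution trace:
1. `x = (42).upper()` raises AttributeError.
2. `except TypeError` does not match AttributeError; skipped.
3. `except AttributeError` matches → val = 89.
4. Remaining except clauses are skipped.
Result: 89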